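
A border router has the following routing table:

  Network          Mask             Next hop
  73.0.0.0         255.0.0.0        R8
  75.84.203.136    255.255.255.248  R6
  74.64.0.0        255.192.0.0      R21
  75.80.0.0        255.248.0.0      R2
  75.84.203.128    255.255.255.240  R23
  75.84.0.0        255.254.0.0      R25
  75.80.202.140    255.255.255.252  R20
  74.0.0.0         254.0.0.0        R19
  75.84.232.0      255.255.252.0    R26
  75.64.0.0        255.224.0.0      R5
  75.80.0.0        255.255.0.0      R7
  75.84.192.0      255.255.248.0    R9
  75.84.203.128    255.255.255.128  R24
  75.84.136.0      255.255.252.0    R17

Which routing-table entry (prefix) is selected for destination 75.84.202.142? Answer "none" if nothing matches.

Entries matching 75.84.202.142:
  74.0.0.0/7 (74.0.0.0 - 75.255.255.255)
  75.64.0.0/11 (75.64.0.0 - 75.95.255.255)
  75.80.0.0/13 (75.80.0.0 - 75.87.255.255)
  75.84.0.0/15 (75.84.0.0 - 75.85.255.255)
Most specific is 75.84.0.0/15.

75.84.0.0/15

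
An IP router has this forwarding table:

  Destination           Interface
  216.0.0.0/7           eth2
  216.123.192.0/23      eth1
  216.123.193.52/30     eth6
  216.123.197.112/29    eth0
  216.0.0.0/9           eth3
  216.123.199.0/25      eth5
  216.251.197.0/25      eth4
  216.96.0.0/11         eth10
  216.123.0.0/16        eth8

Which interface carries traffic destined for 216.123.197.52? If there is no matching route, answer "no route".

Routes whose prefix contains 216.123.197.52:
  216.0.0.0/7 (216.0.0.0 - 217.255.255.255) -> eth2
  216.0.0.0/9 (216.0.0.0 - 216.127.255.255) -> eth3
  216.96.0.0/11 (216.96.0.0 - 216.127.255.255) -> eth10
  216.123.0.0/16 (216.123.0.0 - 216.123.255.255) -> eth8
More-specific entries that do NOT match:
  216.123.193.52/30 (216.123.193.52 - 216.123.193.55) does not contain 216.123.197.52
  216.123.197.112/29 (216.123.197.112 - 216.123.197.119) does not contain 216.123.197.52
  216.123.199.0/25 (216.123.199.0 - 216.123.199.127) does not contain 216.123.197.52
  216.251.197.0/25 (216.251.197.0 - 216.251.197.127) does not contain 216.123.197.52
  216.123.192.0/23 (216.123.192.0 - 216.123.193.255) does not contain 216.123.197.52
Longest matching prefix is /16 -> interface eth8.

eth8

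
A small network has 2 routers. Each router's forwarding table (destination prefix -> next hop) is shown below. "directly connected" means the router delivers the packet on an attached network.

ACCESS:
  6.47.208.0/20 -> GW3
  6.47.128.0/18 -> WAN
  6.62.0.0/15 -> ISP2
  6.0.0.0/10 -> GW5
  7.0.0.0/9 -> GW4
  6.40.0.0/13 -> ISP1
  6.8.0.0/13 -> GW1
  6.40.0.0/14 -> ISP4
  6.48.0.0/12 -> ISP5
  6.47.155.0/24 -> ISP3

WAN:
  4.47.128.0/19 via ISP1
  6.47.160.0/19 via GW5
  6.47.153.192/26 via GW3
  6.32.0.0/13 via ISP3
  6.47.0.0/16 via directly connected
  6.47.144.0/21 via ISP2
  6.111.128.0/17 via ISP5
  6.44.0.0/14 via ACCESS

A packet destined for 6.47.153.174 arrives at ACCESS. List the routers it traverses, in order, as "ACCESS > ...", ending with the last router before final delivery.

ACCESS > WAN

At ACCESS: longest match for 6.47.153.174 is 6.47.128.0/18 -> WAN
At WAN: longest match for 6.47.153.174 is 6.47.0.0/16 -> directly connected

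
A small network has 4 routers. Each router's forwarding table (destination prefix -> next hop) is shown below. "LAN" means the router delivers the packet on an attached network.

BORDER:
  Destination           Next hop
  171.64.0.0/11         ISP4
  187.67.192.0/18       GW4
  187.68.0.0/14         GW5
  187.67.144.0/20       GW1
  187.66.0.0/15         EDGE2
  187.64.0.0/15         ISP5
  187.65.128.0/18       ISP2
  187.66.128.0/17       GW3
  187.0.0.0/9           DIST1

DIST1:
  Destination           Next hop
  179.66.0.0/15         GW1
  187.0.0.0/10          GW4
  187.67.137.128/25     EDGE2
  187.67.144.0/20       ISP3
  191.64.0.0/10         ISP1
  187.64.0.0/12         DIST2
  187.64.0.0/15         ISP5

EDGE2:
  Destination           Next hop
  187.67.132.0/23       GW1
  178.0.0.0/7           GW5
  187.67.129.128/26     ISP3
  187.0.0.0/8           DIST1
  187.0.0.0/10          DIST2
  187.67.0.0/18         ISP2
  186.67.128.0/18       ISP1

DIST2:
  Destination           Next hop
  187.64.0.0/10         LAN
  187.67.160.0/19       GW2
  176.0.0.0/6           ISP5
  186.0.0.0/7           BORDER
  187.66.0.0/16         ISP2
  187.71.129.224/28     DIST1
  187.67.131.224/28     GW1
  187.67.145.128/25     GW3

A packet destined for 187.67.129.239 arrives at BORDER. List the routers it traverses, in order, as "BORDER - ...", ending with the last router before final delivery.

At BORDER: longest match for 187.67.129.239 is 187.66.0.0/15 -> EDGE2
At EDGE2: longest match for 187.67.129.239 is 187.0.0.0/8 -> DIST1
At DIST1: longest match for 187.67.129.239 is 187.64.0.0/12 -> DIST2
At DIST2: longest match for 187.67.129.239 is 187.64.0.0/10 -> LAN

BORDER - EDGE2 - DIST1 - DIST2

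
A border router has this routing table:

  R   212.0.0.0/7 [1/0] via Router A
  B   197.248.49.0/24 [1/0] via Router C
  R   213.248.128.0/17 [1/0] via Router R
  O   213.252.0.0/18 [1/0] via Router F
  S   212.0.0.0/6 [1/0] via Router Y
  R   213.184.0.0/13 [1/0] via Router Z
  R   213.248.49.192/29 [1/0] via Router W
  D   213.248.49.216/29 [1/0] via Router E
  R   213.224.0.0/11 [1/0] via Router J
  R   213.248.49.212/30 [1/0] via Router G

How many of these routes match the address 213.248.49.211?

Prefixes containing 213.248.49.211:
  212.0.0.0/6 (212.0.0.0 - 215.255.255.255)
  212.0.0.0/7 (212.0.0.0 - 213.255.255.255)
  213.224.0.0/11 (213.224.0.0 - 213.255.255.255)
Total matching entries: 3.

3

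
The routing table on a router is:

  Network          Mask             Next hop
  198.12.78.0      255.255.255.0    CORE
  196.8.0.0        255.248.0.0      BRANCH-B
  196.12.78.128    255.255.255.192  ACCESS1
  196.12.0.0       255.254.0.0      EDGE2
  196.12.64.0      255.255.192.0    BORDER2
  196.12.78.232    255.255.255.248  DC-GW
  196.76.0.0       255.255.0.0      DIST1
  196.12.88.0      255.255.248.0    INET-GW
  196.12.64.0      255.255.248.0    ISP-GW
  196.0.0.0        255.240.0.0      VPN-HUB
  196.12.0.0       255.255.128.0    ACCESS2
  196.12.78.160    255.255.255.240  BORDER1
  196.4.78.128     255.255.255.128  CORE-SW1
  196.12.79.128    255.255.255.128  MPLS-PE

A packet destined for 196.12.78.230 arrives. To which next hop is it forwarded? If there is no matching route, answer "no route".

BORDER2

Routes whose prefix contains 196.12.78.230:
  196.0.0.0/12 (196.0.0.0 - 196.15.255.255) -> VPN-HUB
  196.8.0.0/13 (196.8.0.0 - 196.15.255.255) -> BRANCH-B
  196.12.0.0/15 (196.12.0.0 - 196.13.255.255) -> EDGE2
  196.12.0.0/17 (196.12.0.0 - 196.12.127.255) -> ACCESS2
  196.12.64.0/18 (196.12.64.0 - 196.12.127.255) -> BORDER2
More-specific entries that do NOT match:
  196.12.78.232/29 (196.12.78.232 - 196.12.78.239) does not contain 196.12.78.230
  196.12.78.160/28 (196.12.78.160 - 196.12.78.175) does not contain 196.12.78.230
  196.12.78.128/26 (196.12.78.128 - 196.12.78.191) does not contain 196.12.78.230
  196.4.78.128/25 (196.4.78.128 - 196.4.78.255) does not contain 196.12.78.230
  196.12.79.128/25 (196.12.79.128 - 196.12.79.255) does not contain 196.12.78.230
  198.12.78.0/24 (198.12.78.0 - 198.12.78.255) does not contain 196.12.78.230
  196.12.88.0/21 (196.12.88.0 - 196.12.95.255) does not contain 196.12.78.230
  196.12.64.0/21 (196.12.64.0 - 196.12.71.255) does not contain 196.12.78.230
Longest matching prefix is /18 -> next hop BORDER2.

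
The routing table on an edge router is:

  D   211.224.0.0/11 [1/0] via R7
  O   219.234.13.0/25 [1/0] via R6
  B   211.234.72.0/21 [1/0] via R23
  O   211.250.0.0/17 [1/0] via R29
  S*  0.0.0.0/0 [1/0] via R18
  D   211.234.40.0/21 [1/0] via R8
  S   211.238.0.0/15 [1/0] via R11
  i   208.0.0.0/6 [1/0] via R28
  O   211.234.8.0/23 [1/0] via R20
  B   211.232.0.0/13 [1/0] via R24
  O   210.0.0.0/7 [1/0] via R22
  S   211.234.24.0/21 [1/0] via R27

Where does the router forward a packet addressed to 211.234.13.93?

R24

Routes whose prefix contains 211.234.13.93:
  0.0.0.0/0 (default, matches everything) -> R18
  208.0.0.0/6 (208.0.0.0 - 211.255.255.255) -> R28
  210.0.0.0/7 (210.0.0.0 - 211.255.255.255) -> R22
  211.224.0.0/11 (211.224.0.0 - 211.255.255.255) -> R7
  211.232.0.0/13 (211.232.0.0 - 211.239.255.255) -> R24
More-specific entries that do NOT match:
  219.234.13.0/25 (219.234.13.0 - 219.234.13.127) does not contain 211.234.13.93
  211.234.8.0/23 (211.234.8.0 - 211.234.9.255) does not contain 211.234.13.93
  211.234.72.0/21 (211.234.72.0 - 211.234.79.255) does not contain 211.234.13.93
  211.234.40.0/21 (211.234.40.0 - 211.234.47.255) does not contain 211.234.13.93
  211.234.24.0/21 (211.234.24.0 - 211.234.31.255) does not contain 211.234.13.93
  211.250.0.0/17 (211.250.0.0 - 211.250.127.255) does not contain 211.234.13.93
  211.238.0.0/15 (211.238.0.0 - 211.239.255.255) does not contain 211.234.13.93
Longest matching prefix is /13 -> next hop R24.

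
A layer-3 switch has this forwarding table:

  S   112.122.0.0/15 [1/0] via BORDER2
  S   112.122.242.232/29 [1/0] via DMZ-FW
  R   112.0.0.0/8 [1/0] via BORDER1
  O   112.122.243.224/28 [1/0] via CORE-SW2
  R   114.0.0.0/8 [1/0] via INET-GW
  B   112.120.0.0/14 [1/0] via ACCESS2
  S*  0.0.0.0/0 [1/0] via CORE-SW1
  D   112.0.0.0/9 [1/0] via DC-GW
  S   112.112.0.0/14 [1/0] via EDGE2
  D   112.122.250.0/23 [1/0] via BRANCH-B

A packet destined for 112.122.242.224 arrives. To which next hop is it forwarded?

BORDER2

Routes whose prefix contains 112.122.242.224:
  0.0.0.0/0 (default, matches everything) -> CORE-SW1
  112.0.0.0/8 (112.0.0.0 - 112.255.255.255) -> BORDER1
  112.0.0.0/9 (112.0.0.0 - 112.127.255.255) -> DC-GW
  112.120.0.0/14 (112.120.0.0 - 112.123.255.255) -> ACCESS2
  112.122.0.0/15 (112.122.0.0 - 112.123.255.255) -> BORDER2
More-specific entries that do NOT match:
  112.122.242.232/29 (112.122.242.232 - 112.122.242.239) does not contain 112.122.242.224
  112.122.243.224/28 (112.122.243.224 - 112.122.243.239) does not contain 112.122.242.224
  112.122.250.0/23 (112.122.250.0 - 112.122.251.255) does not contain 112.122.242.224
Longest matching prefix is /15 -> next hop BORDER2.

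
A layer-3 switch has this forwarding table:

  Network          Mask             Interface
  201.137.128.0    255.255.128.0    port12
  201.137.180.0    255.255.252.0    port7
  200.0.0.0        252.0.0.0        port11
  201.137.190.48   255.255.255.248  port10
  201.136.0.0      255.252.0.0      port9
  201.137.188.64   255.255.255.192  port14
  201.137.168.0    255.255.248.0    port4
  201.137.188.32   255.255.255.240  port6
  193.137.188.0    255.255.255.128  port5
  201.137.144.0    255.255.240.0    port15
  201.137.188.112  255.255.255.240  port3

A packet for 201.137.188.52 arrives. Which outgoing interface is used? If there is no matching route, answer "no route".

Routes whose prefix contains 201.137.188.52:
  200.0.0.0/6 (200.0.0.0 - 203.255.255.255) -> port11
  201.136.0.0/14 (201.136.0.0 - 201.139.255.255) -> port9
  201.137.128.0/17 (201.137.128.0 - 201.137.255.255) -> port12
More-specific entries that do NOT match:
  201.137.190.48/29 (201.137.190.48 - 201.137.190.55) does not contain 201.137.188.52
  201.137.188.32/28 (201.137.188.32 - 201.137.188.47) does not contain 201.137.188.52
  201.137.188.112/28 (201.137.188.112 - 201.137.188.127) does not contain 201.137.188.52
  201.137.188.64/26 (201.137.188.64 - 201.137.188.127) does not contain 201.137.188.52
  193.137.188.0/25 (193.137.188.0 - 193.137.188.127) does not contain 201.137.188.52
  201.137.180.0/22 (201.137.180.0 - 201.137.183.255) does not contain 201.137.188.52
  201.137.168.0/21 (201.137.168.0 - 201.137.175.255) does not contain 201.137.188.52
  201.137.144.0/20 (201.137.144.0 - 201.137.159.255) does not contain 201.137.188.52
Longest matching prefix is /17 -> interface port12.

port12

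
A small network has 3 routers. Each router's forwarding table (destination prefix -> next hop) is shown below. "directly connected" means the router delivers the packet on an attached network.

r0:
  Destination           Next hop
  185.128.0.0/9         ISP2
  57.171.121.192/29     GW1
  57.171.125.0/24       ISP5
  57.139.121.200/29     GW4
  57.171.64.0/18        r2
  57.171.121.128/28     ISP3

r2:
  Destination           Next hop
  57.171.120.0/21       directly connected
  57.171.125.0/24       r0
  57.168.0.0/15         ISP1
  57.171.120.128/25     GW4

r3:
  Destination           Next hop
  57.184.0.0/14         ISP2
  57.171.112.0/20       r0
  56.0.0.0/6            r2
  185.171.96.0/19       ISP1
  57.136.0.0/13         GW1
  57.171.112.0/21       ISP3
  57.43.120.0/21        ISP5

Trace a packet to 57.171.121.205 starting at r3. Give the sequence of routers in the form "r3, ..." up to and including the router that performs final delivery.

r3, r0, r2

At r3: longest match for 57.171.121.205 is 57.171.112.0/20 -> r0
At r0: longest match for 57.171.121.205 is 57.171.64.0/18 -> r2
At r2: longest match for 57.171.121.205 is 57.171.120.0/21 -> directly connected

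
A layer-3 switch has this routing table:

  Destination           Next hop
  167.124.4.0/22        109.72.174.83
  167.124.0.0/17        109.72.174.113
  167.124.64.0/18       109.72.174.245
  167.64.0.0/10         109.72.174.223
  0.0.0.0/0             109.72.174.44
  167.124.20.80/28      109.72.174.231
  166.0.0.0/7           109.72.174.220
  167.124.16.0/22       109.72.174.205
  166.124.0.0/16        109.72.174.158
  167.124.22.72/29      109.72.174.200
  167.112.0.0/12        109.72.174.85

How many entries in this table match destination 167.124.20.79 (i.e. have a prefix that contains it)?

Prefixes containing 167.124.20.79:
  0.0.0.0/0 (default, matches everything)
  166.0.0.0/7 (166.0.0.0 - 167.255.255.255)
  167.64.0.0/10 (167.64.0.0 - 167.127.255.255)
  167.112.0.0/12 (167.112.0.0 - 167.127.255.255)
  167.124.0.0/17 (167.124.0.0 - 167.124.127.255)
Total matching entries: 5.

5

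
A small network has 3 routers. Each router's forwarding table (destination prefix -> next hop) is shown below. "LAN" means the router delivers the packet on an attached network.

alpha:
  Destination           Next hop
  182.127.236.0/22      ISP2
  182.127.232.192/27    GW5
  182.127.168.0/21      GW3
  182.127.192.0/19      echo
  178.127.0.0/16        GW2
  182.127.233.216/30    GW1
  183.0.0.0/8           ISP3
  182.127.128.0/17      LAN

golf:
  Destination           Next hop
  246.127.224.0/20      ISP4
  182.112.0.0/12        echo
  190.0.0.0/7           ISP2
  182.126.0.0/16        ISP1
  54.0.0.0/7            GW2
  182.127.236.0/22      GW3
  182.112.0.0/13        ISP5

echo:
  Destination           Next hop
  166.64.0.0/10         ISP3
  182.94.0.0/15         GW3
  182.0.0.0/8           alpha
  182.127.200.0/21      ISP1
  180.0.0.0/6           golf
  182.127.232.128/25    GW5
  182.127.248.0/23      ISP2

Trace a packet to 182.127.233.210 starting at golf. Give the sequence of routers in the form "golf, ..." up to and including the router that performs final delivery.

golf, echo, alpha

At golf: longest match for 182.127.233.210 is 182.112.0.0/12 -> echo
At echo: longest match for 182.127.233.210 is 182.0.0.0/8 -> alpha
At alpha: longest match for 182.127.233.210 is 182.127.128.0/17 -> LAN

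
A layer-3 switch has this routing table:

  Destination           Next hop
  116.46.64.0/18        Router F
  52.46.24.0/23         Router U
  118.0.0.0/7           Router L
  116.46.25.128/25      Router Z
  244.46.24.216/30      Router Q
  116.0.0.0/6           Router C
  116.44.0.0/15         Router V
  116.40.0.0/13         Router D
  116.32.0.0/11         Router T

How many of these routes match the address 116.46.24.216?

Prefixes containing 116.46.24.216:
  116.0.0.0/6 (116.0.0.0 - 119.255.255.255)
  116.32.0.0/11 (116.32.0.0 - 116.63.255.255)
  116.40.0.0/13 (116.40.0.0 - 116.47.255.255)
Total matching entries: 3.

3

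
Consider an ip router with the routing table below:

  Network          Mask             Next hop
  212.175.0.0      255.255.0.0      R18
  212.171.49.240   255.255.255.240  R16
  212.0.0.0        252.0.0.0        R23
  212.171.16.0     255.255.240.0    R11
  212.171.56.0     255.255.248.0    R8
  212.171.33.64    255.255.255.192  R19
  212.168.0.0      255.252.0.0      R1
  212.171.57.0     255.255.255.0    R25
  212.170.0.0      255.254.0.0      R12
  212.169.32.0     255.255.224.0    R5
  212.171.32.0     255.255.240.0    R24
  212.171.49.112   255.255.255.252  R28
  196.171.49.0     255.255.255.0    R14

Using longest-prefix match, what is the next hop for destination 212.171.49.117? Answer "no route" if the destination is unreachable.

Routes whose prefix contains 212.171.49.117:
  212.0.0.0/6 (212.0.0.0 - 215.255.255.255) -> R23
  212.168.0.0/14 (212.168.0.0 - 212.171.255.255) -> R1
  212.170.0.0/15 (212.170.0.0 - 212.171.255.255) -> R12
More-specific entries that do NOT match:
  212.171.49.112/30 (212.171.49.112 - 212.171.49.115) does not contain 212.171.49.117
  212.171.49.240/28 (212.171.49.240 - 212.171.49.255) does not contain 212.171.49.117
  212.171.33.64/26 (212.171.33.64 - 212.171.33.127) does not contain 212.171.49.117
  212.171.57.0/24 (212.171.57.0 - 212.171.57.255) does not contain 212.171.49.117
  196.171.49.0/24 (196.171.49.0 - 196.171.49.255) does not contain 212.171.49.117
  212.171.56.0/21 (212.171.56.0 - 212.171.63.255) does not contain 212.171.49.117
  212.171.16.0/20 (212.171.16.0 - 212.171.31.255) does not contain 212.171.49.117
  212.171.32.0/20 (212.171.32.0 - 212.171.47.255) does not contain 212.171.49.117
  212.169.32.0/19 (212.169.32.0 - 212.169.63.255) does not contain 212.171.49.117
  212.175.0.0/16 (212.175.0.0 - 212.175.255.255) does not contain 212.171.49.117
Longest matching prefix is /15 -> next hop R12.

R12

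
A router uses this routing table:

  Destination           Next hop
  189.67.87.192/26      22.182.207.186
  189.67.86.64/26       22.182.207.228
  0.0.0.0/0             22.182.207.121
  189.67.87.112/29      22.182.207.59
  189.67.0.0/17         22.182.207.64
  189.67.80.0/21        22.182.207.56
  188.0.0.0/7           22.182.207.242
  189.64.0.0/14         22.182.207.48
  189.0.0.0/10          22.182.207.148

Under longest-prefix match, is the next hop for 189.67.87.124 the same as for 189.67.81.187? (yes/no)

yes

189.67.87.124: longest match 189.67.80.0/21 -> 22.182.207.56
189.67.81.187: longest match 189.67.80.0/21 -> 22.182.207.56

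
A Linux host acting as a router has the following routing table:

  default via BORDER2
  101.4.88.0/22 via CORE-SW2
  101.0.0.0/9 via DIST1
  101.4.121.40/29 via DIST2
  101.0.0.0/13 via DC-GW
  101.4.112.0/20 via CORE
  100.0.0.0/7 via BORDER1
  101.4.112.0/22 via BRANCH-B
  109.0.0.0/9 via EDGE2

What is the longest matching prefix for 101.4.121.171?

Entries matching 101.4.121.171:
  0.0.0.0/0 (default, matches everything)
  100.0.0.0/7 (100.0.0.0 - 101.255.255.255)
  101.0.0.0/9 (101.0.0.0 - 101.127.255.255)
  101.0.0.0/13 (101.0.0.0 - 101.7.255.255)
  101.4.112.0/20 (101.4.112.0 - 101.4.127.255)
Most specific is 101.4.112.0/20.

101.4.112.0/20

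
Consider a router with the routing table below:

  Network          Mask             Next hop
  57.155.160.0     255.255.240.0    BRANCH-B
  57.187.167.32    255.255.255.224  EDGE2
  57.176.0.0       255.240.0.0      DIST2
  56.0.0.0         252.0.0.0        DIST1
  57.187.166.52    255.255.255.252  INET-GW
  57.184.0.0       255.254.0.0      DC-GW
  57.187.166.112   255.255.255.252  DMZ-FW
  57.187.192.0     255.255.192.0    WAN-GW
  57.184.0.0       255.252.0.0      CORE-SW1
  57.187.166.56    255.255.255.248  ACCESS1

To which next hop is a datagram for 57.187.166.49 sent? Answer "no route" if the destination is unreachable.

CORE-SW1

Routes whose prefix contains 57.187.166.49:
  56.0.0.0/6 (56.0.0.0 - 59.255.255.255) -> DIST1
  57.176.0.0/12 (57.176.0.0 - 57.191.255.255) -> DIST2
  57.184.0.0/14 (57.184.0.0 - 57.187.255.255) -> CORE-SW1
More-specific entries that do NOT match:
  57.187.166.52/30 (57.187.166.52 - 57.187.166.55) does not contain 57.187.166.49
  57.187.166.112/30 (57.187.166.112 - 57.187.166.115) does not contain 57.187.166.49
  57.187.166.56/29 (57.187.166.56 - 57.187.166.63) does not contain 57.187.166.49
  57.187.167.32/27 (57.187.167.32 - 57.187.167.63) does not contain 57.187.166.49
  57.155.160.0/20 (57.155.160.0 - 57.155.175.255) does not contain 57.187.166.49
  57.187.192.0/18 (57.187.192.0 - 57.187.255.255) does not contain 57.187.166.49
  57.184.0.0/15 (57.184.0.0 - 57.185.255.255) does not contain 57.187.166.49
Longest matching prefix is /14 -> next hop CORE-SW1.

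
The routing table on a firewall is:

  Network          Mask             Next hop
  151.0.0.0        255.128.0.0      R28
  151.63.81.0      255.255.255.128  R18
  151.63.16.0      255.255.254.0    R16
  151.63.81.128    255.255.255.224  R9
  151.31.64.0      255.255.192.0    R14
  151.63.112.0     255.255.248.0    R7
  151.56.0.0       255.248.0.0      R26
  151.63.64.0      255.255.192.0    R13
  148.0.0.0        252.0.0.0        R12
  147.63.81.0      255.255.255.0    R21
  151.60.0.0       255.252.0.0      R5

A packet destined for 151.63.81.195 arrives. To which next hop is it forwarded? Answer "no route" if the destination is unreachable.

R13

Routes whose prefix contains 151.63.81.195:
  148.0.0.0/6 (148.0.0.0 - 151.255.255.255) -> R12
  151.0.0.0/9 (151.0.0.0 - 151.127.255.255) -> R28
  151.56.0.0/13 (151.56.0.0 - 151.63.255.255) -> R26
  151.60.0.0/14 (151.60.0.0 - 151.63.255.255) -> R5
  151.63.64.0/18 (151.63.64.0 - 151.63.127.255) -> R13
More-specific entries that do NOT match:
  151.63.81.128/27 (151.63.81.128 - 151.63.81.159) does not contain 151.63.81.195
  151.63.81.0/25 (151.63.81.0 - 151.63.81.127) does not contain 151.63.81.195
  147.63.81.0/24 (147.63.81.0 - 147.63.81.255) does not contain 151.63.81.195
  151.63.16.0/23 (151.63.16.0 - 151.63.17.255) does not contain 151.63.81.195
  151.63.112.0/21 (151.63.112.0 - 151.63.119.255) does not contain 151.63.81.195
Longest matching prefix is /18 -> next hop R13.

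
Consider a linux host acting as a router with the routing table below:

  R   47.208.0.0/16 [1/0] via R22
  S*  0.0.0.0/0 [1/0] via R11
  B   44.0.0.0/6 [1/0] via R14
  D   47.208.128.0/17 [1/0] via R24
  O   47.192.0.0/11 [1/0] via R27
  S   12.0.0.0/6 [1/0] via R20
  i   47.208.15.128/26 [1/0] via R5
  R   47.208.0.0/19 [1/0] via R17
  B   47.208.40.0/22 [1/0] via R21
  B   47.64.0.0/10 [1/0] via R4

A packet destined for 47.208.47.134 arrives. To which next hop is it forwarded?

R22

Routes whose prefix contains 47.208.47.134:
  0.0.0.0/0 (default, matches everything) -> R11
  44.0.0.0/6 (44.0.0.0 - 47.255.255.255) -> R14
  47.192.0.0/11 (47.192.0.0 - 47.223.255.255) -> R27
  47.208.0.0/16 (47.208.0.0 - 47.208.255.255) -> R22
More-specific entries that do NOT match:
  47.208.15.128/26 (47.208.15.128 - 47.208.15.191) does not contain 47.208.47.134
  47.208.40.0/22 (47.208.40.0 - 47.208.43.255) does not contain 47.208.47.134
  47.208.0.0/19 (47.208.0.0 - 47.208.31.255) does not contain 47.208.47.134
  47.208.128.0/17 (47.208.128.0 - 47.208.255.255) does not contain 47.208.47.134
Longest matching prefix is /16 -> next hop R22.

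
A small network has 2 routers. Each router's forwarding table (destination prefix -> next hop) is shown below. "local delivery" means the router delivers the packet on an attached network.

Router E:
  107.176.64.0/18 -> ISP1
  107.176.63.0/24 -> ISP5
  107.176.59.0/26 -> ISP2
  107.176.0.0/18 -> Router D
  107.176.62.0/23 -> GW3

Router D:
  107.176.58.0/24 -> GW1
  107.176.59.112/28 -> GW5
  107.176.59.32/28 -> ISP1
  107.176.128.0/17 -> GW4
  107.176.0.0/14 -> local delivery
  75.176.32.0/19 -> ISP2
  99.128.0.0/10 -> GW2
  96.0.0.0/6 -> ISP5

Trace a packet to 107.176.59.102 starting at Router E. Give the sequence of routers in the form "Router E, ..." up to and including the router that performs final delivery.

Router E, Router D

At Router E: longest match for 107.176.59.102 is 107.176.0.0/18 -> Router D
At Router D: longest match for 107.176.59.102 is 107.176.0.0/14 -> local delivery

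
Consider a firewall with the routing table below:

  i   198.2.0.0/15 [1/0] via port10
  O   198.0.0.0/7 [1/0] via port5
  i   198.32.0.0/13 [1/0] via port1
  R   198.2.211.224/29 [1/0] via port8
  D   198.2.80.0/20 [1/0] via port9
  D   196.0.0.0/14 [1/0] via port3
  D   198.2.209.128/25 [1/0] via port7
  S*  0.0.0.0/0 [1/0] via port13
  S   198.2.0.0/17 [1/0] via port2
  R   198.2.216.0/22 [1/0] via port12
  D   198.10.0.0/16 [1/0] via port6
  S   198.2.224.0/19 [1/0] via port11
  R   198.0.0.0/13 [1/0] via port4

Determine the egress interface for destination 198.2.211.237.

port10

Routes whose prefix contains 198.2.211.237:
  0.0.0.0/0 (default, matches everything) -> port13
  198.0.0.0/7 (198.0.0.0 - 199.255.255.255) -> port5
  198.0.0.0/13 (198.0.0.0 - 198.7.255.255) -> port4
  198.2.0.0/15 (198.2.0.0 - 198.3.255.255) -> port10
More-specific entries that do NOT match:
  198.2.211.224/29 (198.2.211.224 - 198.2.211.231) does not contain 198.2.211.237
  198.2.209.128/25 (198.2.209.128 - 198.2.209.255) does not contain 198.2.211.237
  198.2.216.0/22 (198.2.216.0 - 198.2.219.255) does not contain 198.2.211.237
  198.2.80.0/20 (198.2.80.0 - 198.2.95.255) does not contain 198.2.211.237
  198.2.224.0/19 (198.2.224.0 - 198.2.255.255) does not contain 198.2.211.237
  198.2.0.0/17 (198.2.0.0 - 198.2.127.255) does not contain 198.2.211.237
  198.10.0.0/16 (198.10.0.0 - 198.10.255.255) does not contain 198.2.211.237
Longest matching prefix is /15 -> interface port10.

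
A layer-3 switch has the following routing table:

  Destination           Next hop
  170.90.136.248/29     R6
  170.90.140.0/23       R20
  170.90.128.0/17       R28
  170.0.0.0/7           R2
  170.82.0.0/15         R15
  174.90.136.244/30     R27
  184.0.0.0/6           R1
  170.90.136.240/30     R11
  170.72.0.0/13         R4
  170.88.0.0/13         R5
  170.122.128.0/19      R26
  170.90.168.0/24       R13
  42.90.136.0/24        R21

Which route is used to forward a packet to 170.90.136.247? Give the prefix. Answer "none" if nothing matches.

Entries matching 170.90.136.247:
  170.0.0.0/7 (170.0.0.0 - 171.255.255.255)
  170.88.0.0/13 (170.88.0.0 - 170.95.255.255)
  170.90.128.0/17 (170.90.128.0 - 170.90.255.255)
Most specific is 170.90.128.0/17.

170.90.128.0/17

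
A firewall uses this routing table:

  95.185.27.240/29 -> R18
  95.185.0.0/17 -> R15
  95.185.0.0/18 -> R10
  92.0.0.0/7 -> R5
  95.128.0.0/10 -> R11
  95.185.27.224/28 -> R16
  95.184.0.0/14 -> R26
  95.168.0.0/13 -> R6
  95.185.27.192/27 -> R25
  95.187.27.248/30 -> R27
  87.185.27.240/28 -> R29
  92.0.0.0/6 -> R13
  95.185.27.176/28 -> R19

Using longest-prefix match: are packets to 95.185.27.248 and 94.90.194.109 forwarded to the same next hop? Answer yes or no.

95.185.27.248: longest match 95.185.0.0/18 -> R10
94.90.194.109: longest match 92.0.0.0/6 -> R13

no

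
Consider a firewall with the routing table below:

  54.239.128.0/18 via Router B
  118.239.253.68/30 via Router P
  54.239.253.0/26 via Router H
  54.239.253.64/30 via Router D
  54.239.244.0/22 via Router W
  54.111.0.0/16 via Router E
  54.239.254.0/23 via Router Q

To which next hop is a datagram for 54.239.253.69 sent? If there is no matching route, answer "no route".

no route

No entry's prefix contains 54.239.253.69; there is no default route.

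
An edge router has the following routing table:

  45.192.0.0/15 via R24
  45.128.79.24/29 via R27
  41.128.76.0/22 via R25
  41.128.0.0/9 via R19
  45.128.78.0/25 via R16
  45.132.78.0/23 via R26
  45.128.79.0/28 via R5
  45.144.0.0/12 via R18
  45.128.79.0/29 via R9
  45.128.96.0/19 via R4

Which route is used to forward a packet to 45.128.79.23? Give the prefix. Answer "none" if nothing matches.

none

45.128.79.23 is outside every listed prefix and there is no default route.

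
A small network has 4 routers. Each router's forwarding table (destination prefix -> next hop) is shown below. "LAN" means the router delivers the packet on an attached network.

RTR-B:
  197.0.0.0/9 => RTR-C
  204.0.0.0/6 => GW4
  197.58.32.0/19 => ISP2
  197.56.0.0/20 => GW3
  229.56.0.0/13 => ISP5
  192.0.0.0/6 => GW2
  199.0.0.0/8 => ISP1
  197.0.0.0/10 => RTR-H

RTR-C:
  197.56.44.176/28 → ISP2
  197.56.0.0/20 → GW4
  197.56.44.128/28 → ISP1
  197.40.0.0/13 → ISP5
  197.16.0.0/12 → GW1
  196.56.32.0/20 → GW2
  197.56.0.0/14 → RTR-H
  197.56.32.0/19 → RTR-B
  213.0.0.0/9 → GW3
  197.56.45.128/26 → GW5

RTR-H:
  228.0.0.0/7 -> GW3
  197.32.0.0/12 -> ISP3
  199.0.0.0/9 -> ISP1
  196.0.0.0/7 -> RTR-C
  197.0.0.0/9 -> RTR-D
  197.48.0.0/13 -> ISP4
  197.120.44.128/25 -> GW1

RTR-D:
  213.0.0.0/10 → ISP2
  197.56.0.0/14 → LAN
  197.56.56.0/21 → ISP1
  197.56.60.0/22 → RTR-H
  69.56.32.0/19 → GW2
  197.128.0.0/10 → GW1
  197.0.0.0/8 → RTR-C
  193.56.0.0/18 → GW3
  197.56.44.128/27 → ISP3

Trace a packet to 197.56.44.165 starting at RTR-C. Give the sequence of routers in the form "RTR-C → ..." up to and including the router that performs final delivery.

RTR-C → RTR-B → RTR-H → RTR-D

At RTR-C: longest match for 197.56.44.165 is 197.56.32.0/19 -> RTR-B
At RTR-B: longest match for 197.56.44.165 is 197.0.0.0/10 -> RTR-H
At RTR-H: longest match for 197.56.44.165 is 197.0.0.0/9 -> RTR-D
At RTR-D: longest match for 197.56.44.165 is 197.56.0.0/14 -> LAN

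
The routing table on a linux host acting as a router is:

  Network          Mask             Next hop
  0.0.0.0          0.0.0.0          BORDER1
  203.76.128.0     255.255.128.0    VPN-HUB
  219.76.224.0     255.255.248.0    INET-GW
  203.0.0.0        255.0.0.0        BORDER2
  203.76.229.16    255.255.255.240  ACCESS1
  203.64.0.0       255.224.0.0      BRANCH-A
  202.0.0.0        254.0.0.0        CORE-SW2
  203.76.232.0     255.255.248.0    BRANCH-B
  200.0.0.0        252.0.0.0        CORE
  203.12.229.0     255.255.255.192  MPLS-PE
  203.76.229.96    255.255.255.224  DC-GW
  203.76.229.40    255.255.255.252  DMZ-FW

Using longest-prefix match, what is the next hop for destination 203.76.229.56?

VPN-HUB

Routes whose prefix contains 203.76.229.56:
  0.0.0.0/0 (default, matches everything) -> BORDER1
  200.0.0.0/6 (200.0.0.0 - 203.255.255.255) -> CORE
  202.0.0.0/7 (202.0.0.0 - 203.255.255.255) -> CORE-SW2
  203.0.0.0/8 (203.0.0.0 - 203.255.255.255) -> BORDER2
  203.64.0.0/11 (203.64.0.0 - 203.95.255.255) -> BRANCH-A
  203.76.128.0/17 (203.76.128.0 - 203.76.255.255) -> VPN-HUB
More-specific entries that do NOT match:
  203.76.229.40/30 (203.76.229.40 - 203.76.229.43) does not contain 203.76.229.56
  203.76.229.16/28 (203.76.229.16 - 203.76.229.31) does not contain 203.76.229.56
  203.76.229.96/27 (203.76.229.96 - 203.76.229.127) does not contain 203.76.229.56
  203.12.229.0/26 (203.12.229.0 - 203.12.229.63) does not contain 203.76.229.56
  219.76.224.0/21 (219.76.224.0 - 219.76.231.255) does not contain 203.76.229.56
  203.76.232.0/21 (203.76.232.0 - 203.76.239.255) does not contain 203.76.229.56
Longest matching prefix is /17 -> next hop VPN-HUB.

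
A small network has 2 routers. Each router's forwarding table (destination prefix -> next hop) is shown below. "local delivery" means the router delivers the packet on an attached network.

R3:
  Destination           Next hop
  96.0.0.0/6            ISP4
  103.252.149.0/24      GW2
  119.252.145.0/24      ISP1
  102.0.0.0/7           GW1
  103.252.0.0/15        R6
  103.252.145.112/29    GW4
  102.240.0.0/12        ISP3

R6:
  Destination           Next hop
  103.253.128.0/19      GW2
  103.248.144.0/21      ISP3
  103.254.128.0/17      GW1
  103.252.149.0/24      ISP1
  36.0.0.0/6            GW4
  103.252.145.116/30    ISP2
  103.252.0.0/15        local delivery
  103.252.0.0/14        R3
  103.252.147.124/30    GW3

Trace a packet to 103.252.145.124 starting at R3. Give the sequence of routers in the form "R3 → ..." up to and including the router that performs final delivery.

R3 → R6

At R3: longest match for 103.252.145.124 is 103.252.0.0/15 -> R6
At R6: longest match for 103.252.145.124 is 103.252.0.0/15 -> local delivery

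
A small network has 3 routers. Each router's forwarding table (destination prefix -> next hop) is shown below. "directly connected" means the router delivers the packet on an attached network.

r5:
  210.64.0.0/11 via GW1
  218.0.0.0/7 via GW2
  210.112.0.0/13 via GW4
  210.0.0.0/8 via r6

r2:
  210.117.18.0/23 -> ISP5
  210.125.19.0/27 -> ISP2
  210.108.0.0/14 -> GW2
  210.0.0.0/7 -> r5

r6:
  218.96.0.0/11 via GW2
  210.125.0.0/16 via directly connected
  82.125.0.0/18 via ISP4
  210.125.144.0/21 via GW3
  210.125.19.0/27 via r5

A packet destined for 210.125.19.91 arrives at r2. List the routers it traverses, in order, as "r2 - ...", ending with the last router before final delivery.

r2 - r5 - r6

At r2: longest match for 210.125.19.91 is 210.0.0.0/7 -> r5
At r5: longest match for 210.125.19.91 is 210.0.0.0/8 -> r6
At r6: longest match for 210.125.19.91 is 210.125.0.0/16 -> directly connected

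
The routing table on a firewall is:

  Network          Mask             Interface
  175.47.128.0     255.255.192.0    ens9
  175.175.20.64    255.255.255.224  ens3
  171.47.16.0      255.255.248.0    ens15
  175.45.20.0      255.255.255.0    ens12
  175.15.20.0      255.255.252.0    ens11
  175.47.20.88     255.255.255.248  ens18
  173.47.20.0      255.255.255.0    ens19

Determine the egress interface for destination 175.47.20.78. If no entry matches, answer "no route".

No entry's prefix contains 175.47.20.78; there is no default route.

no route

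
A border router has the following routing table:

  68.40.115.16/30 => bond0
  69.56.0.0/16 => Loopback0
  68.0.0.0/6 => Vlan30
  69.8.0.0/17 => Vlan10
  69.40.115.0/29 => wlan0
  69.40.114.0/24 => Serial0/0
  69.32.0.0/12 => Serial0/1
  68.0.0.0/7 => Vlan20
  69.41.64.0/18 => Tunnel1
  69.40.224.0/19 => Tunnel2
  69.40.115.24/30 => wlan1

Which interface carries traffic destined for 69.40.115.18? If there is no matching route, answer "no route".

Serial0/1

Routes whose prefix contains 69.40.115.18:
  68.0.0.0/6 (68.0.0.0 - 71.255.255.255) -> Vlan30
  68.0.0.0/7 (68.0.0.0 - 69.255.255.255) -> Vlan20
  69.32.0.0/12 (69.32.0.0 - 69.47.255.255) -> Serial0/1
More-specific entries that do NOT match:
  68.40.115.16/30 (68.40.115.16 - 68.40.115.19) does not contain 69.40.115.18
  69.40.115.24/30 (69.40.115.24 - 69.40.115.27) does not contain 69.40.115.18
  69.40.115.0/29 (69.40.115.0 - 69.40.115.7) does not contain 69.40.115.18
  69.40.114.0/24 (69.40.114.0 - 69.40.114.255) does not contain 69.40.115.18
  69.40.224.0/19 (69.40.224.0 - 69.40.255.255) does not contain 69.40.115.18
  69.41.64.0/18 (69.41.64.0 - 69.41.127.255) does not contain 69.40.115.18
  69.8.0.0/17 (69.8.0.0 - 69.8.127.255) does not contain 69.40.115.18
  69.56.0.0/16 (69.56.0.0 - 69.56.255.255) does not contain 69.40.115.18
Longest matching prefix is /12 -> interface Serial0/1.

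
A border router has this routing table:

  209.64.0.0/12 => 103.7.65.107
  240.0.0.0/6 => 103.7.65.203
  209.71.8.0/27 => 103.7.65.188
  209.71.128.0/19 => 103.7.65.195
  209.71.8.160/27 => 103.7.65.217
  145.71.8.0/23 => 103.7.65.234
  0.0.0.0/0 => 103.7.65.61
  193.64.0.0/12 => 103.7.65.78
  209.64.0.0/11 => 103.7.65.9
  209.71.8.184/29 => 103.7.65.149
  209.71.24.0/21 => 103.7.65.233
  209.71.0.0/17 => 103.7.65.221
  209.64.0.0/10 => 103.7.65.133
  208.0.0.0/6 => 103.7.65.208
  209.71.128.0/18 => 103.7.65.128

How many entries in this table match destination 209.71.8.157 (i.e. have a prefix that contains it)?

Prefixes containing 209.71.8.157:
  0.0.0.0/0 (default, matches everything)
  208.0.0.0/6 (208.0.0.0 - 211.255.255.255)
  209.64.0.0/10 (209.64.0.0 - 209.127.255.255)
  209.64.0.0/11 (209.64.0.0 - 209.95.255.255)
  209.64.0.0/12 (209.64.0.0 - 209.79.255.255)
  209.71.0.0/17 (209.71.0.0 - 209.71.127.255)
Total matching entries: 6.

6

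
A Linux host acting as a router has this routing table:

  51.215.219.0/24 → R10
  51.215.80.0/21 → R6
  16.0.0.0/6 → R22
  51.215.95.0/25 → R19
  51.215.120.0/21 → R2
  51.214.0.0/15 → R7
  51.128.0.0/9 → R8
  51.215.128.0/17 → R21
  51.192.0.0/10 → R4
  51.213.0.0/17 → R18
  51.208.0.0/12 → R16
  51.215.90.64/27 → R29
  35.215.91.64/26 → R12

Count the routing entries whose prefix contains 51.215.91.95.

Prefixes containing 51.215.91.95:
  51.128.0.0/9 (51.128.0.0 - 51.255.255.255)
  51.192.0.0/10 (51.192.0.0 - 51.255.255.255)
  51.208.0.0/12 (51.208.0.0 - 51.223.255.255)
  51.214.0.0/15 (51.214.0.0 - 51.215.255.255)
Total matching entries: 4.

4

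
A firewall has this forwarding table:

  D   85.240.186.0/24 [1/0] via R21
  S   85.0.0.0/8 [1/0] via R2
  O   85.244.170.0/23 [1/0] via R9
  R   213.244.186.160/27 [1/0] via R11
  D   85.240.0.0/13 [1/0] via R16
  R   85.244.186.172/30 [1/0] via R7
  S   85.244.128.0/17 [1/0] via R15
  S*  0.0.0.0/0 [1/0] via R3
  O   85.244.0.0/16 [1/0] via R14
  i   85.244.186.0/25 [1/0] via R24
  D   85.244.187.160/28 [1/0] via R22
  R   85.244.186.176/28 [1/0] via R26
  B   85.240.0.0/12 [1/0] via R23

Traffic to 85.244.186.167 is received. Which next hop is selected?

Routes whose prefix contains 85.244.186.167:
  0.0.0.0/0 (default, matches everything) -> R3
  85.0.0.0/8 (85.0.0.0 - 85.255.255.255) -> R2
  85.240.0.0/12 (85.240.0.0 - 85.255.255.255) -> R23
  85.240.0.0/13 (85.240.0.0 - 85.247.255.255) -> R16
  85.244.0.0/16 (85.244.0.0 - 85.244.255.255) -> R14
  85.244.128.0/17 (85.244.128.0 - 85.244.255.255) -> R15
More-specific entries that do NOT match:
  85.244.186.172/30 (85.244.186.172 - 85.244.186.175) does not contain 85.244.186.167
  85.244.187.160/28 (85.244.187.160 - 85.244.187.175) does not contain 85.244.186.167
  85.244.186.176/28 (85.244.186.176 - 85.244.186.191) does not contain 85.244.186.167
  213.244.186.160/27 (213.244.186.160 - 213.244.186.191) does not contain 85.244.186.167
  85.244.186.0/25 (85.244.186.0 - 85.244.186.127) does not contain 85.244.186.167
  85.240.186.0/24 (85.240.186.0 - 85.240.186.255) does not contain 85.244.186.167
  85.244.170.0/23 (85.244.170.0 - 85.244.171.255) does not contain 85.244.186.167
Longest matching prefix is /17 -> next hop R15.

R15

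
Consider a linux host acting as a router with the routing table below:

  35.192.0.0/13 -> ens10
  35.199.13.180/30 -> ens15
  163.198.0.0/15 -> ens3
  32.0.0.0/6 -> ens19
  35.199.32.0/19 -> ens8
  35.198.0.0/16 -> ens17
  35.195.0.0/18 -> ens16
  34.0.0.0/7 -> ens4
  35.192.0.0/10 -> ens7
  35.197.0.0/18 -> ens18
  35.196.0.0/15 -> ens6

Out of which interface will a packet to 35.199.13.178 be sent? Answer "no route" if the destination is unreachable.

Routes whose prefix contains 35.199.13.178:
  32.0.0.0/6 (32.0.0.0 - 35.255.255.255) -> ens19
  34.0.0.0/7 (34.0.0.0 - 35.255.255.255) -> ens4
  35.192.0.0/10 (35.192.0.0 - 35.255.255.255) -> ens7
  35.192.0.0/13 (35.192.0.0 - 35.199.255.255) -> ens10
More-specific entries that do NOT match:
  35.199.13.180/30 (35.199.13.180 - 35.199.13.183) does not contain 35.199.13.178
  35.199.32.0/19 (35.199.32.0 - 35.199.63.255) does not contain 35.199.13.178
  35.195.0.0/18 (35.195.0.0 - 35.195.63.255) does not contain 35.199.13.178
  35.197.0.0/18 (35.197.0.0 - 35.197.63.255) does not contain 35.199.13.178
  35.198.0.0/16 (35.198.0.0 - 35.198.255.255) does not contain 35.199.13.178
  163.198.0.0/15 (163.198.0.0 - 163.199.255.255) does not contain 35.199.13.178
  35.196.0.0/15 (35.196.0.0 - 35.197.255.255) does not contain 35.199.13.178
Longest matching prefix is /13 -> interface ens10.

ens10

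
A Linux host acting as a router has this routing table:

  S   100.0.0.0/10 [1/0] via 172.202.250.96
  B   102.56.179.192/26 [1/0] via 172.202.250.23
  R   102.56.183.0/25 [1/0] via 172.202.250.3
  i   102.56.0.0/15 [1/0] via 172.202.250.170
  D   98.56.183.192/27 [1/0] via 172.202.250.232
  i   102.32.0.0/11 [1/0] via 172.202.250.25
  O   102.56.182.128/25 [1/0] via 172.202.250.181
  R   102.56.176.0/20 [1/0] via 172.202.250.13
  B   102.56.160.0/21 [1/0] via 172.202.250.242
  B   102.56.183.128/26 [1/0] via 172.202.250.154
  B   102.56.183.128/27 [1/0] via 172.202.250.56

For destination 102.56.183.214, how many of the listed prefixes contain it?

Prefixes containing 102.56.183.214:
  102.32.0.0/11 (102.32.0.0 - 102.63.255.255)
  102.56.0.0/15 (102.56.0.0 - 102.57.255.255)
  102.56.176.0/20 (102.56.176.0 - 102.56.191.255)
Total matching entries: 3.

3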